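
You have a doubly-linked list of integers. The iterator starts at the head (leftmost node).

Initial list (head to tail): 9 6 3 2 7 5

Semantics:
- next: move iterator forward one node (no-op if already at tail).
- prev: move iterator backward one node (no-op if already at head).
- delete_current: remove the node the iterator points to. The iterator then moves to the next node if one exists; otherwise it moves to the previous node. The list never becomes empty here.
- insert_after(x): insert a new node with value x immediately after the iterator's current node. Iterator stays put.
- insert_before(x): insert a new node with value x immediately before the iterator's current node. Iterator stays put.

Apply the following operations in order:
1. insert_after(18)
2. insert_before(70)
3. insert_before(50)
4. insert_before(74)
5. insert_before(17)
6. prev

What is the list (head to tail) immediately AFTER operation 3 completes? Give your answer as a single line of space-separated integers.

Answer: 70 50 9 18 6 3 2 7 5

Derivation:
After 1 (insert_after(18)): list=[9, 18, 6, 3, 2, 7, 5] cursor@9
After 2 (insert_before(70)): list=[70, 9, 18, 6, 3, 2, 7, 5] cursor@9
After 3 (insert_before(50)): list=[70, 50, 9, 18, 6, 3, 2, 7, 5] cursor@9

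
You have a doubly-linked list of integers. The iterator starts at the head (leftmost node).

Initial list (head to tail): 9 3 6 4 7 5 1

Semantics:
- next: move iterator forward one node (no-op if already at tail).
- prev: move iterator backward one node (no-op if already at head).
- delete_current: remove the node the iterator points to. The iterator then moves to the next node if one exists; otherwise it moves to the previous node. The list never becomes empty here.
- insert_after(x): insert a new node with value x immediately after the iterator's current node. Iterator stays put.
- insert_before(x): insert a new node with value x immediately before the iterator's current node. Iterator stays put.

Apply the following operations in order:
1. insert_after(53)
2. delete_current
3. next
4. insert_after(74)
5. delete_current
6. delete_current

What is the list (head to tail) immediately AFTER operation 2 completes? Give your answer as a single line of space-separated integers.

After 1 (insert_after(53)): list=[9, 53, 3, 6, 4, 7, 5, 1] cursor@9
After 2 (delete_current): list=[53, 3, 6, 4, 7, 5, 1] cursor@53

Answer: 53 3 6 4 7 5 1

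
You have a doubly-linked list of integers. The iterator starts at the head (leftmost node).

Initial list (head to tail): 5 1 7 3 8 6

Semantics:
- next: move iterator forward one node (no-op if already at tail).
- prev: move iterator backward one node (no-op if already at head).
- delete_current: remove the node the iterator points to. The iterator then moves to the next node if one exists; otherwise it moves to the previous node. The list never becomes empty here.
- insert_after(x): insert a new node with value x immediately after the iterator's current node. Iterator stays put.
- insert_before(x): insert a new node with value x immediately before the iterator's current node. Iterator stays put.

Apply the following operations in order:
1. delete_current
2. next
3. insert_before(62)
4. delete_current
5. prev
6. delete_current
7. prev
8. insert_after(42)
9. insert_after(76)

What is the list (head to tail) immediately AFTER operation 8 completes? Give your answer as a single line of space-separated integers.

After 1 (delete_current): list=[1, 7, 3, 8, 6] cursor@1
After 2 (next): list=[1, 7, 3, 8, 6] cursor@7
After 3 (insert_before(62)): list=[1, 62, 7, 3, 8, 6] cursor@7
After 4 (delete_current): list=[1, 62, 3, 8, 6] cursor@3
After 5 (prev): list=[1, 62, 3, 8, 6] cursor@62
After 6 (delete_current): list=[1, 3, 8, 6] cursor@3
After 7 (prev): list=[1, 3, 8, 6] cursor@1
After 8 (insert_after(42)): list=[1, 42, 3, 8, 6] cursor@1

Answer: 1 42 3 8 6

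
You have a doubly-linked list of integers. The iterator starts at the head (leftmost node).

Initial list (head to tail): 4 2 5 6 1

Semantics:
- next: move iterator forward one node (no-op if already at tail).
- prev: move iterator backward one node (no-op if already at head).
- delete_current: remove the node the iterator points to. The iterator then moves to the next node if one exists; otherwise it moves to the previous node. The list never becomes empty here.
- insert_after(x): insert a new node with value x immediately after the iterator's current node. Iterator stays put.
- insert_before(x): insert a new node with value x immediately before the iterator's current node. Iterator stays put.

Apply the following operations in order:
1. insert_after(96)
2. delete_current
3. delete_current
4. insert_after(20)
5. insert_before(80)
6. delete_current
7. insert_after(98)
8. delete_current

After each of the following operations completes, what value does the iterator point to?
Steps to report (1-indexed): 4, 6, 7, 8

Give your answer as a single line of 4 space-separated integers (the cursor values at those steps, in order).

After 1 (insert_after(96)): list=[4, 96, 2, 5, 6, 1] cursor@4
After 2 (delete_current): list=[96, 2, 5, 6, 1] cursor@96
After 3 (delete_current): list=[2, 5, 6, 1] cursor@2
After 4 (insert_after(20)): list=[2, 20, 5, 6, 1] cursor@2
After 5 (insert_before(80)): list=[80, 2, 20, 5, 6, 1] cursor@2
After 6 (delete_current): list=[80, 20, 5, 6, 1] cursor@20
After 7 (insert_after(98)): list=[80, 20, 98, 5, 6, 1] cursor@20
After 8 (delete_current): list=[80, 98, 5, 6, 1] cursor@98

Answer: 2 20 20 98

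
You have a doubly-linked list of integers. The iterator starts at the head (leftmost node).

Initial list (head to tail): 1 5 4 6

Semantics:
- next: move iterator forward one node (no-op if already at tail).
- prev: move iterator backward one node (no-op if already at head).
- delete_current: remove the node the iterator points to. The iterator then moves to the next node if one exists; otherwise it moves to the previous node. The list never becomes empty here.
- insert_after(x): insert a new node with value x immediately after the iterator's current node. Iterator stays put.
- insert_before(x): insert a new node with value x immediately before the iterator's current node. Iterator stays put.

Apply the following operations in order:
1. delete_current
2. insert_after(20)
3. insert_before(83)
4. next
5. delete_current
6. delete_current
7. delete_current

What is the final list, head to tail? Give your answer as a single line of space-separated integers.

After 1 (delete_current): list=[5, 4, 6] cursor@5
After 2 (insert_after(20)): list=[5, 20, 4, 6] cursor@5
After 3 (insert_before(83)): list=[83, 5, 20, 4, 6] cursor@5
After 4 (next): list=[83, 5, 20, 4, 6] cursor@20
After 5 (delete_current): list=[83, 5, 4, 6] cursor@4
After 6 (delete_current): list=[83, 5, 6] cursor@6
After 7 (delete_current): list=[83, 5] cursor@5

Answer: 83 5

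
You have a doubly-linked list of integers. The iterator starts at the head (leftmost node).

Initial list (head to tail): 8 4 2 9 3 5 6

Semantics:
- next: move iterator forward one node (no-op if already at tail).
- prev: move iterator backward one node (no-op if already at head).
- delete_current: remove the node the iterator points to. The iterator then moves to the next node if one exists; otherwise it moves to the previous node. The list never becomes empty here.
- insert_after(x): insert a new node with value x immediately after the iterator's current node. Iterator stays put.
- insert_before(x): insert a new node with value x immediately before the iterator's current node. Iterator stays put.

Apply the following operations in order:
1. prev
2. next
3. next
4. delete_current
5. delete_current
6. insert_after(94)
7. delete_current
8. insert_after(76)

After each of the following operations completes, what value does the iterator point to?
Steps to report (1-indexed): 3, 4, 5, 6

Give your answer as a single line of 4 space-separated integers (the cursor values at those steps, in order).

After 1 (prev): list=[8, 4, 2, 9, 3, 5, 6] cursor@8
After 2 (next): list=[8, 4, 2, 9, 3, 5, 6] cursor@4
After 3 (next): list=[8, 4, 2, 9, 3, 5, 6] cursor@2
After 4 (delete_current): list=[8, 4, 9, 3, 5, 6] cursor@9
After 5 (delete_current): list=[8, 4, 3, 5, 6] cursor@3
After 6 (insert_after(94)): list=[8, 4, 3, 94, 5, 6] cursor@3
After 7 (delete_current): list=[8, 4, 94, 5, 6] cursor@94
After 8 (insert_after(76)): list=[8, 4, 94, 76, 5, 6] cursor@94

Answer: 2 9 3 3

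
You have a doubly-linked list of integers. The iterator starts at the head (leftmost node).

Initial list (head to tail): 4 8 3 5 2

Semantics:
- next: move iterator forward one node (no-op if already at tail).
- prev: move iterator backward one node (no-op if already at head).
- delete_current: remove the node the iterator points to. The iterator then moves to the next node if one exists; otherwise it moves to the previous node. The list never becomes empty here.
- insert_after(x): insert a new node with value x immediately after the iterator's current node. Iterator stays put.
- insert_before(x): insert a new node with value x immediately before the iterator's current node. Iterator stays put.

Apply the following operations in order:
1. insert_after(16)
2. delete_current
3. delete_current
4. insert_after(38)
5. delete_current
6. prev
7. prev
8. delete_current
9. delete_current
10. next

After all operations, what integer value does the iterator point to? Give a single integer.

After 1 (insert_after(16)): list=[4, 16, 8, 3, 5, 2] cursor@4
After 2 (delete_current): list=[16, 8, 3, 5, 2] cursor@16
After 3 (delete_current): list=[8, 3, 5, 2] cursor@8
After 4 (insert_after(38)): list=[8, 38, 3, 5, 2] cursor@8
After 5 (delete_current): list=[38, 3, 5, 2] cursor@38
After 6 (prev): list=[38, 3, 5, 2] cursor@38
After 7 (prev): list=[38, 3, 5, 2] cursor@38
After 8 (delete_current): list=[3, 5, 2] cursor@3
After 9 (delete_current): list=[5, 2] cursor@5
After 10 (next): list=[5, 2] cursor@2

Answer: 2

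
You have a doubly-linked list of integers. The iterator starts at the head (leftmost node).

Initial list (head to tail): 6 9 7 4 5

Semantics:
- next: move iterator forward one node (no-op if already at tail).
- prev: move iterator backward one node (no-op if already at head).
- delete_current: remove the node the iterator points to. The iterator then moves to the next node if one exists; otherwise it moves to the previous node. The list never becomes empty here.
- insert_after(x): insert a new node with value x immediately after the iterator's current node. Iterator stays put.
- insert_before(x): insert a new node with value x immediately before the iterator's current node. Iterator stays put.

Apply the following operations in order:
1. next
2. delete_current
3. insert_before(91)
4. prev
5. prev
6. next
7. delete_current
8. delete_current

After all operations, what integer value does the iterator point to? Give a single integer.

After 1 (next): list=[6, 9, 7, 4, 5] cursor@9
After 2 (delete_current): list=[6, 7, 4, 5] cursor@7
After 3 (insert_before(91)): list=[6, 91, 7, 4, 5] cursor@7
After 4 (prev): list=[6, 91, 7, 4, 5] cursor@91
After 5 (prev): list=[6, 91, 7, 4, 5] cursor@6
After 6 (next): list=[6, 91, 7, 4, 5] cursor@91
After 7 (delete_current): list=[6, 7, 4, 5] cursor@7
After 8 (delete_current): list=[6, 4, 5] cursor@4

Answer: 4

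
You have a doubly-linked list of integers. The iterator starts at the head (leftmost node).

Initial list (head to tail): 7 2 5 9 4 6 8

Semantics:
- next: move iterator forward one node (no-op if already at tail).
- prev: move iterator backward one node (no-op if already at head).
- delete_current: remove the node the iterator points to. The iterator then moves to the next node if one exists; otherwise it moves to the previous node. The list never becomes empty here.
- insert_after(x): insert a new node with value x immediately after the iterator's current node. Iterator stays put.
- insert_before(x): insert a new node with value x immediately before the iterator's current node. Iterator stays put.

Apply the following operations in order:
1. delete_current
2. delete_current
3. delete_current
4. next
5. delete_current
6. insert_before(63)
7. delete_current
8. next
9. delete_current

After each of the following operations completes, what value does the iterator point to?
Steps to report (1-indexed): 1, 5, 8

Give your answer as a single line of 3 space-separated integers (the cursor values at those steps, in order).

Answer: 2 6 8

Derivation:
After 1 (delete_current): list=[2, 5, 9, 4, 6, 8] cursor@2
After 2 (delete_current): list=[5, 9, 4, 6, 8] cursor@5
After 3 (delete_current): list=[9, 4, 6, 8] cursor@9
After 4 (next): list=[9, 4, 6, 8] cursor@4
After 5 (delete_current): list=[9, 6, 8] cursor@6
After 6 (insert_before(63)): list=[9, 63, 6, 8] cursor@6
After 7 (delete_current): list=[9, 63, 8] cursor@8
After 8 (next): list=[9, 63, 8] cursor@8
After 9 (delete_current): list=[9, 63] cursor@63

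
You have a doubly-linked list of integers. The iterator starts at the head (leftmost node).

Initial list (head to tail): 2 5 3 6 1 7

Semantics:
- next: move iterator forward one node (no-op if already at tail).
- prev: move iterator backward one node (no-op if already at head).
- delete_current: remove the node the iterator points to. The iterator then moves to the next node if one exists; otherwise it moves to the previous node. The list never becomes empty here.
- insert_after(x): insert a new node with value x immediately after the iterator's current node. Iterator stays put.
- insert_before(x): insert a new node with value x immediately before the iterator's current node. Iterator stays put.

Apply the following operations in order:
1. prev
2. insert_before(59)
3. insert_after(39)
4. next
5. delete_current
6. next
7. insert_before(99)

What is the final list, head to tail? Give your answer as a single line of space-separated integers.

After 1 (prev): list=[2, 5, 3, 6, 1, 7] cursor@2
After 2 (insert_before(59)): list=[59, 2, 5, 3, 6, 1, 7] cursor@2
After 3 (insert_after(39)): list=[59, 2, 39, 5, 3, 6, 1, 7] cursor@2
After 4 (next): list=[59, 2, 39, 5, 3, 6, 1, 7] cursor@39
After 5 (delete_current): list=[59, 2, 5, 3, 6, 1, 7] cursor@5
After 6 (next): list=[59, 2, 5, 3, 6, 1, 7] cursor@3
After 7 (insert_before(99)): list=[59, 2, 5, 99, 3, 6, 1, 7] cursor@3

Answer: 59 2 5 99 3 6 1 7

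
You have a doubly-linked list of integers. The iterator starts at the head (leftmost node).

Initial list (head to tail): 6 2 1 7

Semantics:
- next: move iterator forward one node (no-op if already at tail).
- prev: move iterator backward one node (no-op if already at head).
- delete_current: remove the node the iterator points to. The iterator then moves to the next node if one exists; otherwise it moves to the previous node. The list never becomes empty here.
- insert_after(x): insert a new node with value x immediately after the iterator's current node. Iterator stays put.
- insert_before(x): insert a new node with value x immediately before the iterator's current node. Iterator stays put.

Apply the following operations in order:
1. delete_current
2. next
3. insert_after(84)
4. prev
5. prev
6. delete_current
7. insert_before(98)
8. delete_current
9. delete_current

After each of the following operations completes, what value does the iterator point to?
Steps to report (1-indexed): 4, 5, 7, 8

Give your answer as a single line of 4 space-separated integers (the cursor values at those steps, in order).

Answer: 2 2 1 84

Derivation:
After 1 (delete_current): list=[2, 1, 7] cursor@2
After 2 (next): list=[2, 1, 7] cursor@1
After 3 (insert_after(84)): list=[2, 1, 84, 7] cursor@1
After 4 (prev): list=[2, 1, 84, 7] cursor@2
After 5 (prev): list=[2, 1, 84, 7] cursor@2
After 6 (delete_current): list=[1, 84, 7] cursor@1
After 7 (insert_before(98)): list=[98, 1, 84, 7] cursor@1
After 8 (delete_current): list=[98, 84, 7] cursor@84
After 9 (delete_current): list=[98, 7] cursor@7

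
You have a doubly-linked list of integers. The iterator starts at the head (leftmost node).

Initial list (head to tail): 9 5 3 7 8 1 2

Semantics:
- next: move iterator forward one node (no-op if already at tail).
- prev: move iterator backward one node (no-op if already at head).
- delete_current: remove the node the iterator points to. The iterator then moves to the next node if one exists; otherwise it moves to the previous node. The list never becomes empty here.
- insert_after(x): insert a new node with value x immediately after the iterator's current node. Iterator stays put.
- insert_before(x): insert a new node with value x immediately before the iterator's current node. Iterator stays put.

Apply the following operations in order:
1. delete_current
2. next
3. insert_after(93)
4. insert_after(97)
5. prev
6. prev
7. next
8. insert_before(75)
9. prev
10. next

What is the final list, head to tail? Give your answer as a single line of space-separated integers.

After 1 (delete_current): list=[5, 3, 7, 8, 1, 2] cursor@5
After 2 (next): list=[5, 3, 7, 8, 1, 2] cursor@3
After 3 (insert_after(93)): list=[5, 3, 93, 7, 8, 1, 2] cursor@3
After 4 (insert_after(97)): list=[5, 3, 97, 93, 7, 8, 1, 2] cursor@3
After 5 (prev): list=[5, 3, 97, 93, 7, 8, 1, 2] cursor@5
After 6 (prev): list=[5, 3, 97, 93, 7, 8, 1, 2] cursor@5
After 7 (next): list=[5, 3, 97, 93, 7, 8, 1, 2] cursor@3
After 8 (insert_before(75)): list=[5, 75, 3, 97, 93, 7, 8, 1, 2] cursor@3
After 9 (prev): list=[5, 75, 3, 97, 93, 7, 8, 1, 2] cursor@75
After 10 (next): list=[5, 75, 3, 97, 93, 7, 8, 1, 2] cursor@3

Answer: 5 75 3 97 93 7 8 1 2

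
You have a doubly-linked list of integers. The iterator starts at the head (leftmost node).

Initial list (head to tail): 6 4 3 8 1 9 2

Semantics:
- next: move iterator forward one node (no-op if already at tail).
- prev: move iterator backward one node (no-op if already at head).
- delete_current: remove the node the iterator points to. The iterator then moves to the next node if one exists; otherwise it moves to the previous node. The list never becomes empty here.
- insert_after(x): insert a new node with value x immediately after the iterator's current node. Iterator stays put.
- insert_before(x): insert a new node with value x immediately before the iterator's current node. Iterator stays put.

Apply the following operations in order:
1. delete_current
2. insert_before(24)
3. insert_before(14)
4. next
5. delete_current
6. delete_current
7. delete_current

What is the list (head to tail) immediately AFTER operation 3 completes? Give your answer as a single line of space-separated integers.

After 1 (delete_current): list=[4, 3, 8, 1, 9, 2] cursor@4
After 2 (insert_before(24)): list=[24, 4, 3, 8, 1, 9, 2] cursor@4
After 3 (insert_before(14)): list=[24, 14, 4, 3, 8, 1, 9, 2] cursor@4

Answer: 24 14 4 3 8 1 9 2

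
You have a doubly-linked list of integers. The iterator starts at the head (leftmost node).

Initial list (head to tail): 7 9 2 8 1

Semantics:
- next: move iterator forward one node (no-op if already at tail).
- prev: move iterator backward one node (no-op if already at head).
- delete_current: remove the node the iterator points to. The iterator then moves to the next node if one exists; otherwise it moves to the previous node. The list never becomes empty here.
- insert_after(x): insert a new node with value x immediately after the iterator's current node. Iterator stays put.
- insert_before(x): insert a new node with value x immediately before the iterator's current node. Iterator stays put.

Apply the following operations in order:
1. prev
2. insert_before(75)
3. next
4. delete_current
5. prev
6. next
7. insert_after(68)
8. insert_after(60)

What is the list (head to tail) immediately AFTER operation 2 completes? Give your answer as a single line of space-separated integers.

Answer: 75 7 9 2 8 1

Derivation:
After 1 (prev): list=[7, 9, 2, 8, 1] cursor@7
After 2 (insert_before(75)): list=[75, 7, 9, 2, 8, 1] cursor@7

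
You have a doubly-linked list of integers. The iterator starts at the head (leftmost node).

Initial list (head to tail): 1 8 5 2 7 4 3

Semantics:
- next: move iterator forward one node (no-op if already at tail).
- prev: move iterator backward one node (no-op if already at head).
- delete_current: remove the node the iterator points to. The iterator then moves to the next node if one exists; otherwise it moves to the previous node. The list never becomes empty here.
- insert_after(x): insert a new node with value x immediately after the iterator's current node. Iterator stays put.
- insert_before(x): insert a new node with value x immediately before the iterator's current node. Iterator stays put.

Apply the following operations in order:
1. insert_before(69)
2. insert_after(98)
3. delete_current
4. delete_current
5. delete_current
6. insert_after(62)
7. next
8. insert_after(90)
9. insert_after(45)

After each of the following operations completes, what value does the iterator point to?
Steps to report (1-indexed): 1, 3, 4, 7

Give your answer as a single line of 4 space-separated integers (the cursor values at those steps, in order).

Answer: 1 98 8 62

Derivation:
After 1 (insert_before(69)): list=[69, 1, 8, 5, 2, 7, 4, 3] cursor@1
After 2 (insert_after(98)): list=[69, 1, 98, 8, 5, 2, 7, 4, 3] cursor@1
After 3 (delete_current): list=[69, 98, 8, 5, 2, 7, 4, 3] cursor@98
After 4 (delete_current): list=[69, 8, 5, 2, 7, 4, 3] cursor@8
After 5 (delete_current): list=[69, 5, 2, 7, 4, 3] cursor@5
After 6 (insert_after(62)): list=[69, 5, 62, 2, 7, 4, 3] cursor@5
After 7 (next): list=[69, 5, 62, 2, 7, 4, 3] cursor@62
After 8 (insert_after(90)): list=[69, 5, 62, 90, 2, 7, 4, 3] cursor@62
After 9 (insert_after(45)): list=[69, 5, 62, 45, 90, 2, 7, 4, 3] cursor@62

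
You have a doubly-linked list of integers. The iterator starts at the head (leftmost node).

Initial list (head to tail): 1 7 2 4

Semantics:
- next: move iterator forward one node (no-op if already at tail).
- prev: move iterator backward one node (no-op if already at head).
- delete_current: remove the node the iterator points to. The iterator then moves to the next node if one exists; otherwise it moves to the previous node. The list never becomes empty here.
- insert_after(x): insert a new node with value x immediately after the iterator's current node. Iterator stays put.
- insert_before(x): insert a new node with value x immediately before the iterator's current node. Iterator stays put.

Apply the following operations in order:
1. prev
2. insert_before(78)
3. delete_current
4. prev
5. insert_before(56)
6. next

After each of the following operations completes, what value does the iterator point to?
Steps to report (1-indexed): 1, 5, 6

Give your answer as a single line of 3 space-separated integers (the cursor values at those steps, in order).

Answer: 1 78 7

Derivation:
After 1 (prev): list=[1, 7, 2, 4] cursor@1
After 2 (insert_before(78)): list=[78, 1, 7, 2, 4] cursor@1
After 3 (delete_current): list=[78, 7, 2, 4] cursor@7
After 4 (prev): list=[78, 7, 2, 4] cursor@78
After 5 (insert_before(56)): list=[56, 78, 7, 2, 4] cursor@78
After 6 (next): list=[56, 78, 7, 2, 4] cursor@7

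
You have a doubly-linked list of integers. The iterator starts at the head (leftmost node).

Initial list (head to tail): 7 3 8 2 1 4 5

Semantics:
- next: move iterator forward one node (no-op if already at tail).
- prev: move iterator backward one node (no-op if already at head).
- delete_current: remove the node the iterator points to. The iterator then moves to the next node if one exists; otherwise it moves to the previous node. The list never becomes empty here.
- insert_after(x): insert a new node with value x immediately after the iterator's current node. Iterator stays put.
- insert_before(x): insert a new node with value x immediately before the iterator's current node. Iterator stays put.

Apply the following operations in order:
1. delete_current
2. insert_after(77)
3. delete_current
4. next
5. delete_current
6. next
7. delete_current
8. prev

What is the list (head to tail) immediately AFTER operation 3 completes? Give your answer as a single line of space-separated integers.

After 1 (delete_current): list=[3, 8, 2, 1, 4, 5] cursor@3
After 2 (insert_after(77)): list=[3, 77, 8, 2, 1, 4, 5] cursor@3
After 3 (delete_current): list=[77, 8, 2, 1, 4, 5] cursor@77

Answer: 77 8 2 1 4 5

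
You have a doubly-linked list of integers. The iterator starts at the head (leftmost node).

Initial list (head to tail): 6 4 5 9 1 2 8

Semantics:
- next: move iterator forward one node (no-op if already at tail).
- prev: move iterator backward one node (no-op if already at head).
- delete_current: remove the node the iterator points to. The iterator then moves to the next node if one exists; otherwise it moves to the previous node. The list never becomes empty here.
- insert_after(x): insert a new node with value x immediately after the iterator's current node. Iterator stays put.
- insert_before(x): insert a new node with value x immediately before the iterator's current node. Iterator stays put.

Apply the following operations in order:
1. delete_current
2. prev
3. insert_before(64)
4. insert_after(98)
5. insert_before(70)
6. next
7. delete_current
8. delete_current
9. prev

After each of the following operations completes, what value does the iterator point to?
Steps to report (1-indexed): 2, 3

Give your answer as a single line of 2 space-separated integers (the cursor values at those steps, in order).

After 1 (delete_current): list=[4, 5, 9, 1, 2, 8] cursor@4
After 2 (prev): list=[4, 5, 9, 1, 2, 8] cursor@4
After 3 (insert_before(64)): list=[64, 4, 5, 9, 1, 2, 8] cursor@4
After 4 (insert_after(98)): list=[64, 4, 98, 5, 9, 1, 2, 8] cursor@4
After 5 (insert_before(70)): list=[64, 70, 4, 98, 5, 9, 1, 2, 8] cursor@4
After 6 (next): list=[64, 70, 4, 98, 5, 9, 1, 2, 8] cursor@98
After 7 (delete_current): list=[64, 70, 4, 5, 9, 1, 2, 8] cursor@5
After 8 (delete_current): list=[64, 70, 4, 9, 1, 2, 8] cursor@9
After 9 (prev): list=[64, 70, 4, 9, 1, 2, 8] cursor@4

Answer: 4 4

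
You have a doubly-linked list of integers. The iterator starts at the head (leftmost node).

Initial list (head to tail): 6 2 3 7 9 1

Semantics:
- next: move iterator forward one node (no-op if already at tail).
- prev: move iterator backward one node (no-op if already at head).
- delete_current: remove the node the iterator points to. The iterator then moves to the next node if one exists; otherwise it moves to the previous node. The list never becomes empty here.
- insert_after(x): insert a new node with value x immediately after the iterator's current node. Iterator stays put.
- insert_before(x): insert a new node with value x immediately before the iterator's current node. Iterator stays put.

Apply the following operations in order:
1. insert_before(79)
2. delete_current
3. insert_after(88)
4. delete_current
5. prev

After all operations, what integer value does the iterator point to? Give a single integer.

After 1 (insert_before(79)): list=[79, 6, 2, 3, 7, 9, 1] cursor@6
After 2 (delete_current): list=[79, 2, 3, 7, 9, 1] cursor@2
After 3 (insert_after(88)): list=[79, 2, 88, 3, 7, 9, 1] cursor@2
After 4 (delete_current): list=[79, 88, 3, 7, 9, 1] cursor@88
After 5 (prev): list=[79, 88, 3, 7, 9, 1] cursor@79

Answer: 79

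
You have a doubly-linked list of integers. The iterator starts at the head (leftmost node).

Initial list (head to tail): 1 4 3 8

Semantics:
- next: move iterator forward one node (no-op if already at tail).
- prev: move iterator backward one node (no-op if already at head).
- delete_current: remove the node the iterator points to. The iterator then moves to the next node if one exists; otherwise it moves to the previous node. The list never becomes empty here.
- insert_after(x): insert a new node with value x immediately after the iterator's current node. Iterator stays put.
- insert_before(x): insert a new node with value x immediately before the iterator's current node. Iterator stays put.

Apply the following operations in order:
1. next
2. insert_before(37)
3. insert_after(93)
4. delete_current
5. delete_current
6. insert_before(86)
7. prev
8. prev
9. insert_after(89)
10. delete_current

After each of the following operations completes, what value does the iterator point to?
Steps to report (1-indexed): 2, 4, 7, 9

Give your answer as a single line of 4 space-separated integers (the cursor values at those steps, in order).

After 1 (next): list=[1, 4, 3, 8] cursor@4
After 2 (insert_before(37)): list=[1, 37, 4, 3, 8] cursor@4
After 3 (insert_after(93)): list=[1, 37, 4, 93, 3, 8] cursor@4
After 4 (delete_current): list=[1, 37, 93, 3, 8] cursor@93
After 5 (delete_current): list=[1, 37, 3, 8] cursor@3
After 6 (insert_before(86)): list=[1, 37, 86, 3, 8] cursor@3
After 7 (prev): list=[1, 37, 86, 3, 8] cursor@86
After 8 (prev): list=[1, 37, 86, 3, 8] cursor@37
After 9 (insert_after(89)): list=[1, 37, 89, 86, 3, 8] cursor@37
After 10 (delete_current): list=[1, 89, 86, 3, 8] cursor@89

Answer: 4 93 86 37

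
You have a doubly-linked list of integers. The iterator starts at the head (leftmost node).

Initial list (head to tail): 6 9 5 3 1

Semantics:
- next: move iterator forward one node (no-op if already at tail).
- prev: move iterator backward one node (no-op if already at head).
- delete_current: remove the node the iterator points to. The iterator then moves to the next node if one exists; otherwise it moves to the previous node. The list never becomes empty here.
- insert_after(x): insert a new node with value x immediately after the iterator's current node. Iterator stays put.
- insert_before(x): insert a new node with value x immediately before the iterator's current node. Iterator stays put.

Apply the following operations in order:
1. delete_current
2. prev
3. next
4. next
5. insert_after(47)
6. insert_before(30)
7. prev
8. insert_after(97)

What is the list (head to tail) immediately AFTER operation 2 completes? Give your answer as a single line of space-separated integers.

Answer: 9 5 3 1

Derivation:
After 1 (delete_current): list=[9, 5, 3, 1] cursor@9
After 2 (prev): list=[9, 5, 3, 1] cursor@9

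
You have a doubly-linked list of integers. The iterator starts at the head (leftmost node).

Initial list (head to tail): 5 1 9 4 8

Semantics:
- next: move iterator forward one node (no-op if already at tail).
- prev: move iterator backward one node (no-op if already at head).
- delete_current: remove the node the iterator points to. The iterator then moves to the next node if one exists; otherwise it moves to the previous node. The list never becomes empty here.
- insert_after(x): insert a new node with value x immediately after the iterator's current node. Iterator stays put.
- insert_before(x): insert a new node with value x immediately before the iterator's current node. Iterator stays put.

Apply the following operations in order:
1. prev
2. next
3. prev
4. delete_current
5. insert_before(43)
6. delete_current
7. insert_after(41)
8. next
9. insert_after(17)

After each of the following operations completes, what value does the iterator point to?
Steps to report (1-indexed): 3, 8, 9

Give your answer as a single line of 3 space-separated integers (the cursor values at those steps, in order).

Answer: 5 41 41

Derivation:
After 1 (prev): list=[5, 1, 9, 4, 8] cursor@5
After 2 (next): list=[5, 1, 9, 4, 8] cursor@1
After 3 (prev): list=[5, 1, 9, 4, 8] cursor@5
After 4 (delete_current): list=[1, 9, 4, 8] cursor@1
After 5 (insert_before(43)): list=[43, 1, 9, 4, 8] cursor@1
After 6 (delete_current): list=[43, 9, 4, 8] cursor@9
After 7 (insert_after(41)): list=[43, 9, 41, 4, 8] cursor@9
After 8 (next): list=[43, 9, 41, 4, 8] cursor@41
After 9 (insert_after(17)): list=[43, 9, 41, 17, 4, 8] cursor@41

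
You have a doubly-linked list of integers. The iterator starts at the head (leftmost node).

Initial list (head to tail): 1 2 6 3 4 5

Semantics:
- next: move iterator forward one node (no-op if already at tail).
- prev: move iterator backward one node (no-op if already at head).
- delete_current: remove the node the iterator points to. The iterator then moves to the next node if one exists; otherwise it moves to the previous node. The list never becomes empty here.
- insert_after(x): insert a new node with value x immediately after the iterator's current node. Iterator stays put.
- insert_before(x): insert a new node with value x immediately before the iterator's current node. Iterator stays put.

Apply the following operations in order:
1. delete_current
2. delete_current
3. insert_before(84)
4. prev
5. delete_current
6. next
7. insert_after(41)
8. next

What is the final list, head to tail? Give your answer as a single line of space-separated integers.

Answer: 6 3 41 4 5

Derivation:
After 1 (delete_current): list=[2, 6, 3, 4, 5] cursor@2
After 2 (delete_current): list=[6, 3, 4, 5] cursor@6
After 3 (insert_before(84)): list=[84, 6, 3, 4, 5] cursor@6
After 4 (prev): list=[84, 6, 3, 4, 5] cursor@84
After 5 (delete_current): list=[6, 3, 4, 5] cursor@6
After 6 (next): list=[6, 3, 4, 5] cursor@3
After 7 (insert_after(41)): list=[6, 3, 41, 4, 5] cursor@3
After 8 (next): list=[6, 3, 41, 4, 5] cursor@41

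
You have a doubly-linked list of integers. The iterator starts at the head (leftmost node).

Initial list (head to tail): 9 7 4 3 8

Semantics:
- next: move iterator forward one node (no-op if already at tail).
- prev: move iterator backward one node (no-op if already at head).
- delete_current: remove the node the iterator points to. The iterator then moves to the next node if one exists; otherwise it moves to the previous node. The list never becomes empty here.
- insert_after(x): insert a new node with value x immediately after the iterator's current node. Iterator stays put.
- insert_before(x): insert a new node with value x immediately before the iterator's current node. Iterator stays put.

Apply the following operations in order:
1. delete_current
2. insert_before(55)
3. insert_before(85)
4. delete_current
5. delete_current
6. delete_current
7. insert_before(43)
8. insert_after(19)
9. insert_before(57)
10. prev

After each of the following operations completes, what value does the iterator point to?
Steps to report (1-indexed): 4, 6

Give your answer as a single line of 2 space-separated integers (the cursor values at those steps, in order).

Answer: 4 8

Derivation:
After 1 (delete_current): list=[7, 4, 3, 8] cursor@7
After 2 (insert_before(55)): list=[55, 7, 4, 3, 8] cursor@7
After 3 (insert_before(85)): list=[55, 85, 7, 4, 3, 8] cursor@7
After 4 (delete_current): list=[55, 85, 4, 3, 8] cursor@4
After 5 (delete_current): list=[55, 85, 3, 8] cursor@3
After 6 (delete_current): list=[55, 85, 8] cursor@8
After 7 (insert_before(43)): list=[55, 85, 43, 8] cursor@8
After 8 (insert_after(19)): list=[55, 85, 43, 8, 19] cursor@8
After 9 (insert_before(57)): list=[55, 85, 43, 57, 8, 19] cursor@8
After 10 (prev): list=[55, 85, 43, 57, 8, 19] cursor@57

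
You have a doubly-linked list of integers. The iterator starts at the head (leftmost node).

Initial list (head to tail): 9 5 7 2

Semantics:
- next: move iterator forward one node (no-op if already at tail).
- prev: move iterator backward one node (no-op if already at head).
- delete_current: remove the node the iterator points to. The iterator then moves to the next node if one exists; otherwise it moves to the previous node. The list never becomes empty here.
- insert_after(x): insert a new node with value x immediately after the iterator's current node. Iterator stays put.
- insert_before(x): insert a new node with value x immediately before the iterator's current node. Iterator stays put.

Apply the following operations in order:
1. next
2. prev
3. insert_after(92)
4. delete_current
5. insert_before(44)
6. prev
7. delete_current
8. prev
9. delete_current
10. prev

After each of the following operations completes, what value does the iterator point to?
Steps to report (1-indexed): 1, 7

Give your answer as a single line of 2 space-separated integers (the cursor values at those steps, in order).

After 1 (next): list=[9, 5, 7, 2] cursor@5
After 2 (prev): list=[9, 5, 7, 2] cursor@9
After 3 (insert_after(92)): list=[9, 92, 5, 7, 2] cursor@9
After 4 (delete_current): list=[92, 5, 7, 2] cursor@92
After 5 (insert_before(44)): list=[44, 92, 5, 7, 2] cursor@92
After 6 (prev): list=[44, 92, 5, 7, 2] cursor@44
After 7 (delete_current): list=[92, 5, 7, 2] cursor@92
After 8 (prev): list=[92, 5, 7, 2] cursor@92
After 9 (delete_current): list=[5, 7, 2] cursor@5
After 10 (prev): list=[5, 7, 2] cursor@5

Answer: 5 92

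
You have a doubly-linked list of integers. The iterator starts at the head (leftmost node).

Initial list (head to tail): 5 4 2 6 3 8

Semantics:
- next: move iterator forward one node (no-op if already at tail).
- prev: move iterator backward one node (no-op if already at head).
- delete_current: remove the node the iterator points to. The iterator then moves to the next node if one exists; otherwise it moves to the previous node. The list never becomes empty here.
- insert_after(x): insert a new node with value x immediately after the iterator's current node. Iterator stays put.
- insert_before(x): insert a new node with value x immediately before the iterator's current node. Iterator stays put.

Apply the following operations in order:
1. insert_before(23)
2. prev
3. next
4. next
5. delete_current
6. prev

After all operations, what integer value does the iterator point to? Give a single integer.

Answer: 5

Derivation:
After 1 (insert_before(23)): list=[23, 5, 4, 2, 6, 3, 8] cursor@5
After 2 (prev): list=[23, 5, 4, 2, 6, 3, 8] cursor@23
After 3 (next): list=[23, 5, 4, 2, 6, 3, 8] cursor@5
After 4 (next): list=[23, 5, 4, 2, 6, 3, 8] cursor@4
After 5 (delete_current): list=[23, 5, 2, 6, 3, 8] cursor@2
After 6 (prev): list=[23, 5, 2, 6, 3, 8] cursor@5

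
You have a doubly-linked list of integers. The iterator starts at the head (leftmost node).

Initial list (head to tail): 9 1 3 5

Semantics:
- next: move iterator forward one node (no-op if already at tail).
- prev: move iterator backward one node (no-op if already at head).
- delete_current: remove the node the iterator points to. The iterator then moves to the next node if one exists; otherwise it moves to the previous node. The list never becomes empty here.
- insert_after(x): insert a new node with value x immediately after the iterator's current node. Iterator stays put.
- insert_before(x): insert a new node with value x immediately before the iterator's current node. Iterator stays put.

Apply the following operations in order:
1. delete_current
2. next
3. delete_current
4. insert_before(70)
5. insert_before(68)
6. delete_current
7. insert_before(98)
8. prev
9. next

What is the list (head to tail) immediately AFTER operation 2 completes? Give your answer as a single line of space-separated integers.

Answer: 1 3 5

Derivation:
After 1 (delete_current): list=[1, 3, 5] cursor@1
After 2 (next): list=[1, 3, 5] cursor@3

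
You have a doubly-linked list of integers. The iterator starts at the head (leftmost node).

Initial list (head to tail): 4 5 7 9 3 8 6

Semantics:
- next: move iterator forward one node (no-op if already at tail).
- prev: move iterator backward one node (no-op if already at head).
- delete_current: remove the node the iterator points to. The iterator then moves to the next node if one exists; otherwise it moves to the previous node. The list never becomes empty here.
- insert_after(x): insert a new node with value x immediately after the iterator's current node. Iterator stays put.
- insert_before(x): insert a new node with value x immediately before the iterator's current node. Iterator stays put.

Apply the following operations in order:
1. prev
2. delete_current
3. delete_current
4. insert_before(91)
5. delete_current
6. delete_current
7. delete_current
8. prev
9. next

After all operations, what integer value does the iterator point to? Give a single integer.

After 1 (prev): list=[4, 5, 7, 9, 3, 8, 6] cursor@4
After 2 (delete_current): list=[5, 7, 9, 3, 8, 6] cursor@5
After 3 (delete_current): list=[7, 9, 3, 8, 6] cursor@7
After 4 (insert_before(91)): list=[91, 7, 9, 3, 8, 6] cursor@7
After 5 (delete_current): list=[91, 9, 3, 8, 6] cursor@9
After 6 (delete_current): list=[91, 3, 8, 6] cursor@3
After 7 (delete_current): list=[91, 8, 6] cursor@8
After 8 (prev): list=[91, 8, 6] cursor@91
After 9 (next): list=[91, 8, 6] cursor@8

Answer: 8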